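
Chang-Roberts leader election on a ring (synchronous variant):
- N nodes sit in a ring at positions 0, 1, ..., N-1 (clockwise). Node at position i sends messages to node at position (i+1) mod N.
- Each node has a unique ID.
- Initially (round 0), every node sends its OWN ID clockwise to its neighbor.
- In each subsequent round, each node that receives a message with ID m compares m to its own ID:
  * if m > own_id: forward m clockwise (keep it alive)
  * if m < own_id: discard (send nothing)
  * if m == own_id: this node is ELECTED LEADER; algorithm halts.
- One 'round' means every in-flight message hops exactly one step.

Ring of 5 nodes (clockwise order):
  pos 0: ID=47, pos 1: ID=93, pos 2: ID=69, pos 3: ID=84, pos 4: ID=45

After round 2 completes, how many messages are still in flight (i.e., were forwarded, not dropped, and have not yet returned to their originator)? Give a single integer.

Round 1: pos1(id93) recv 47: drop; pos2(id69) recv 93: fwd; pos3(id84) recv 69: drop; pos4(id45) recv 84: fwd; pos0(id47) recv 45: drop
Round 2: pos3(id84) recv 93: fwd; pos0(id47) recv 84: fwd
After round 2: 2 messages still in flight

Answer: 2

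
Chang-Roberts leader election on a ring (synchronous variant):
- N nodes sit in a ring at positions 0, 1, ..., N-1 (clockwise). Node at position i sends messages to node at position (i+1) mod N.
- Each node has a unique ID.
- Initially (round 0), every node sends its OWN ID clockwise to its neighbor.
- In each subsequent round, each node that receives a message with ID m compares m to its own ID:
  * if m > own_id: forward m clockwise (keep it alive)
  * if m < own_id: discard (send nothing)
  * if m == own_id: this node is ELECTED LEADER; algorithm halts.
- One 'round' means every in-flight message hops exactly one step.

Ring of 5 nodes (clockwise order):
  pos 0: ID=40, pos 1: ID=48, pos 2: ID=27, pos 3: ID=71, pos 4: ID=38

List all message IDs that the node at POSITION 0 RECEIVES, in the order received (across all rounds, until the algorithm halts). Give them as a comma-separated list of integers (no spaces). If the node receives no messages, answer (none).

Round 1: pos1(id48) recv 40: drop; pos2(id27) recv 48: fwd; pos3(id71) recv 27: drop; pos4(id38) recv 71: fwd; pos0(id40) recv 38: drop
Round 2: pos3(id71) recv 48: drop; pos0(id40) recv 71: fwd
Round 3: pos1(id48) recv 71: fwd
Round 4: pos2(id27) recv 71: fwd
Round 5: pos3(id71) recv 71: ELECTED

Answer: 38,71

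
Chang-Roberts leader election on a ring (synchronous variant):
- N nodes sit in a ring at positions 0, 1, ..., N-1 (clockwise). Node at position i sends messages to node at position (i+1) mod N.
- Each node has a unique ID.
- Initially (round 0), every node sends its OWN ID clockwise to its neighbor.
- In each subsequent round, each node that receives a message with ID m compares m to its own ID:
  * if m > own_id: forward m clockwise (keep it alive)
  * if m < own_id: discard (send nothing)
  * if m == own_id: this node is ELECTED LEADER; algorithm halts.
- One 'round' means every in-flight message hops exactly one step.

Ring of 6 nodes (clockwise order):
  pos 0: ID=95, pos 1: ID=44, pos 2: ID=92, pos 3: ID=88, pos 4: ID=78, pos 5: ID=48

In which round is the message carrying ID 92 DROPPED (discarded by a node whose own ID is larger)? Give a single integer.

Answer: 4

Derivation:
Round 1: pos1(id44) recv 95: fwd; pos2(id92) recv 44: drop; pos3(id88) recv 92: fwd; pos4(id78) recv 88: fwd; pos5(id48) recv 78: fwd; pos0(id95) recv 48: drop
Round 2: pos2(id92) recv 95: fwd; pos4(id78) recv 92: fwd; pos5(id48) recv 88: fwd; pos0(id95) recv 78: drop
Round 3: pos3(id88) recv 95: fwd; pos5(id48) recv 92: fwd; pos0(id95) recv 88: drop
Round 4: pos4(id78) recv 95: fwd; pos0(id95) recv 92: drop
Round 5: pos5(id48) recv 95: fwd
Round 6: pos0(id95) recv 95: ELECTED
Message ID 92 originates at pos 2; dropped at pos 0 in round 4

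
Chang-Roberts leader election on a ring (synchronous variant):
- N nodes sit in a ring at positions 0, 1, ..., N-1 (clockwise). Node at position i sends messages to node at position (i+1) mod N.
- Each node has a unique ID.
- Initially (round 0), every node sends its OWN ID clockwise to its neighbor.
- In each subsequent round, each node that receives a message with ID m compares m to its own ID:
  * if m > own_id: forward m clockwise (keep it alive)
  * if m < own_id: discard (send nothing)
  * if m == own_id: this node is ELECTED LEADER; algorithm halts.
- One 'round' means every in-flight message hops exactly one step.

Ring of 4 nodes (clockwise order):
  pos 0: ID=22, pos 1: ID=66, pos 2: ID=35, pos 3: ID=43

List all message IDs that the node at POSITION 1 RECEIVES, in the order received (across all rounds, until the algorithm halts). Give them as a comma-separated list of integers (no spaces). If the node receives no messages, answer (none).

Round 1: pos1(id66) recv 22: drop; pos2(id35) recv 66: fwd; pos3(id43) recv 35: drop; pos0(id22) recv 43: fwd
Round 2: pos3(id43) recv 66: fwd; pos1(id66) recv 43: drop
Round 3: pos0(id22) recv 66: fwd
Round 4: pos1(id66) recv 66: ELECTED

Answer: 22,43,66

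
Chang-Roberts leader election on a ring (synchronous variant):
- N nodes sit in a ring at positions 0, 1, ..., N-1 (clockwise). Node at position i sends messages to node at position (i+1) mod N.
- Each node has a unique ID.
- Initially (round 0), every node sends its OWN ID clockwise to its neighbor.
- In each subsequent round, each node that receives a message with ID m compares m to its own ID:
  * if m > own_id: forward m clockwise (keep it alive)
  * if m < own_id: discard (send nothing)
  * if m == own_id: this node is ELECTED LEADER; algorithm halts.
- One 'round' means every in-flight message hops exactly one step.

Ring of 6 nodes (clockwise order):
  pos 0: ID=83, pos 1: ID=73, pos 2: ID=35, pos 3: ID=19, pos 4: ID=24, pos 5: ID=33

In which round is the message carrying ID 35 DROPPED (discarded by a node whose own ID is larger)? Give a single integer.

Round 1: pos1(id73) recv 83: fwd; pos2(id35) recv 73: fwd; pos3(id19) recv 35: fwd; pos4(id24) recv 19: drop; pos5(id33) recv 24: drop; pos0(id83) recv 33: drop
Round 2: pos2(id35) recv 83: fwd; pos3(id19) recv 73: fwd; pos4(id24) recv 35: fwd
Round 3: pos3(id19) recv 83: fwd; pos4(id24) recv 73: fwd; pos5(id33) recv 35: fwd
Round 4: pos4(id24) recv 83: fwd; pos5(id33) recv 73: fwd; pos0(id83) recv 35: drop
Round 5: pos5(id33) recv 83: fwd; pos0(id83) recv 73: drop
Round 6: pos0(id83) recv 83: ELECTED
Message ID 35 originates at pos 2; dropped at pos 0 in round 4

Answer: 4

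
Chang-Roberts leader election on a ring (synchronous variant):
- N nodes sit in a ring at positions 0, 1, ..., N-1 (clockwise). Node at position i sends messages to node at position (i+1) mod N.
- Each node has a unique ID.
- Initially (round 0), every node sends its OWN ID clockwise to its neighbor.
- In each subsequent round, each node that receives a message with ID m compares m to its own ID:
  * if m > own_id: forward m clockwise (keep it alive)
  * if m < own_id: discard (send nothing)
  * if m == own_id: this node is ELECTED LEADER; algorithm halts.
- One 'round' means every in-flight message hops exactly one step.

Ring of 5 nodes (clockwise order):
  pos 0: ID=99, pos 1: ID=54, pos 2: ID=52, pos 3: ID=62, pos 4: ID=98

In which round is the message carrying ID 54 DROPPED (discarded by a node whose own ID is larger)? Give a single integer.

Round 1: pos1(id54) recv 99: fwd; pos2(id52) recv 54: fwd; pos3(id62) recv 52: drop; pos4(id98) recv 62: drop; pos0(id99) recv 98: drop
Round 2: pos2(id52) recv 99: fwd; pos3(id62) recv 54: drop
Round 3: pos3(id62) recv 99: fwd
Round 4: pos4(id98) recv 99: fwd
Round 5: pos0(id99) recv 99: ELECTED
Message ID 54 originates at pos 1; dropped at pos 3 in round 2

Answer: 2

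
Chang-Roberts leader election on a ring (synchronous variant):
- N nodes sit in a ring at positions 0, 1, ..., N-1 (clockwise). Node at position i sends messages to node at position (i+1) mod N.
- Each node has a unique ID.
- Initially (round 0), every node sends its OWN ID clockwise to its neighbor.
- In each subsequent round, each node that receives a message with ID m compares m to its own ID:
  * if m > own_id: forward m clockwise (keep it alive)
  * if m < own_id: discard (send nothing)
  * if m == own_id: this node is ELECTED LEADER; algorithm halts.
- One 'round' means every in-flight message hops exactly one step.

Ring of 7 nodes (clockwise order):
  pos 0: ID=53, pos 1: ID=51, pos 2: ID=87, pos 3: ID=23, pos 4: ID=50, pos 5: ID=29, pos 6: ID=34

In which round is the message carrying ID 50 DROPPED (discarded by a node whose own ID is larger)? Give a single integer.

Answer: 3

Derivation:
Round 1: pos1(id51) recv 53: fwd; pos2(id87) recv 51: drop; pos3(id23) recv 87: fwd; pos4(id50) recv 23: drop; pos5(id29) recv 50: fwd; pos6(id34) recv 29: drop; pos0(id53) recv 34: drop
Round 2: pos2(id87) recv 53: drop; pos4(id50) recv 87: fwd; pos6(id34) recv 50: fwd
Round 3: pos5(id29) recv 87: fwd; pos0(id53) recv 50: drop
Round 4: pos6(id34) recv 87: fwd
Round 5: pos0(id53) recv 87: fwd
Round 6: pos1(id51) recv 87: fwd
Round 7: pos2(id87) recv 87: ELECTED
Message ID 50 originates at pos 4; dropped at pos 0 in round 3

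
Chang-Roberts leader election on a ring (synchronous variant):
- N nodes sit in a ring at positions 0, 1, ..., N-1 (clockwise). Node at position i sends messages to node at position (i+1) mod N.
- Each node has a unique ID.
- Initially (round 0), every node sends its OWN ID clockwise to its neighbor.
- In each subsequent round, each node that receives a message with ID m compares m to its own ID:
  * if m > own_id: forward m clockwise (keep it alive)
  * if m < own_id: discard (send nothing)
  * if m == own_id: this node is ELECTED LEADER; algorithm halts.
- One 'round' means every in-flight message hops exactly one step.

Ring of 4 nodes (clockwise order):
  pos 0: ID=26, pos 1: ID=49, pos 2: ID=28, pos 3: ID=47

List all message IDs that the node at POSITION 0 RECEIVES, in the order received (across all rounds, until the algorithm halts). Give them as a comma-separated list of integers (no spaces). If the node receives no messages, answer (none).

Answer: 47,49

Derivation:
Round 1: pos1(id49) recv 26: drop; pos2(id28) recv 49: fwd; pos3(id47) recv 28: drop; pos0(id26) recv 47: fwd
Round 2: pos3(id47) recv 49: fwd; pos1(id49) recv 47: drop
Round 3: pos0(id26) recv 49: fwd
Round 4: pos1(id49) recv 49: ELECTED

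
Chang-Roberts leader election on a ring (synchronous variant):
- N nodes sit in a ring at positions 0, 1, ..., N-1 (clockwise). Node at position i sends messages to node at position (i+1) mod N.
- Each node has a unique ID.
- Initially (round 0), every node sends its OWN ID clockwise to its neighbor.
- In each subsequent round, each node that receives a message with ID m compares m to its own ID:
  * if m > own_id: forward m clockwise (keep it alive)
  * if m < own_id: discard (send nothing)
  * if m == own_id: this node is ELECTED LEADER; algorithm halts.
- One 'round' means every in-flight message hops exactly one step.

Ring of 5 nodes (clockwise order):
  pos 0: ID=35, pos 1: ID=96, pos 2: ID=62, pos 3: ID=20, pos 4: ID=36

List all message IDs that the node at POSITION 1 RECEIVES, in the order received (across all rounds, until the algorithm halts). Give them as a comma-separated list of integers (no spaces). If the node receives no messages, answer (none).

Answer: 35,36,62,96

Derivation:
Round 1: pos1(id96) recv 35: drop; pos2(id62) recv 96: fwd; pos3(id20) recv 62: fwd; pos4(id36) recv 20: drop; pos0(id35) recv 36: fwd
Round 2: pos3(id20) recv 96: fwd; pos4(id36) recv 62: fwd; pos1(id96) recv 36: drop
Round 3: pos4(id36) recv 96: fwd; pos0(id35) recv 62: fwd
Round 4: pos0(id35) recv 96: fwd; pos1(id96) recv 62: drop
Round 5: pos1(id96) recv 96: ELECTED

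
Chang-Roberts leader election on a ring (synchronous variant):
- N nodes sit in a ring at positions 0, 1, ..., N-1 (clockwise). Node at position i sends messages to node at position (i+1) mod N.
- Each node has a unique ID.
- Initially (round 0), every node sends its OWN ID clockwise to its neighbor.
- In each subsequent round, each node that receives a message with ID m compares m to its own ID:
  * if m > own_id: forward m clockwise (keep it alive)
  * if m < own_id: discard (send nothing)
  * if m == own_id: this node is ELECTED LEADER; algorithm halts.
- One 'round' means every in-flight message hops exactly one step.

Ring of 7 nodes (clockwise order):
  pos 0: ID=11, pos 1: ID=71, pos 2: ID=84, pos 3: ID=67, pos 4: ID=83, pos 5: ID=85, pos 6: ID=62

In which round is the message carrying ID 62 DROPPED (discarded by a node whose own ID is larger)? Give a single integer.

Answer: 2

Derivation:
Round 1: pos1(id71) recv 11: drop; pos2(id84) recv 71: drop; pos3(id67) recv 84: fwd; pos4(id83) recv 67: drop; pos5(id85) recv 83: drop; pos6(id62) recv 85: fwd; pos0(id11) recv 62: fwd
Round 2: pos4(id83) recv 84: fwd; pos0(id11) recv 85: fwd; pos1(id71) recv 62: drop
Round 3: pos5(id85) recv 84: drop; pos1(id71) recv 85: fwd
Round 4: pos2(id84) recv 85: fwd
Round 5: pos3(id67) recv 85: fwd
Round 6: pos4(id83) recv 85: fwd
Round 7: pos5(id85) recv 85: ELECTED
Message ID 62 originates at pos 6; dropped at pos 1 in round 2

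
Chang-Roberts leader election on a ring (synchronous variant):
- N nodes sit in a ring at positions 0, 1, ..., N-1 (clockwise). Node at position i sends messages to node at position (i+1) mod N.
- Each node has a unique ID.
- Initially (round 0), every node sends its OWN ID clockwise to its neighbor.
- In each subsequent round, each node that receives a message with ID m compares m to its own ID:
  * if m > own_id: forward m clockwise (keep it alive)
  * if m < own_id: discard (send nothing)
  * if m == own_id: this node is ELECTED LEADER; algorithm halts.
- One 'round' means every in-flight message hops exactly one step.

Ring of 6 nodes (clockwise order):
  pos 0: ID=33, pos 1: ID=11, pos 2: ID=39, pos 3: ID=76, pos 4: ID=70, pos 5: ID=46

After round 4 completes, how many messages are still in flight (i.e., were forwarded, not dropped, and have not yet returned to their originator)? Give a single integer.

Round 1: pos1(id11) recv 33: fwd; pos2(id39) recv 11: drop; pos3(id76) recv 39: drop; pos4(id70) recv 76: fwd; pos5(id46) recv 70: fwd; pos0(id33) recv 46: fwd
Round 2: pos2(id39) recv 33: drop; pos5(id46) recv 76: fwd; pos0(id33) recv 70: fwd; pos1(id11) recv 46: fwd
Round 3: pos0(id33) recv 76: fwd; pos1(id11) recv 70: fwd; pos2(id39) recv 46: fwd
Round 4: pos1(id11) recv 76: fwd; pos2(id39) recv 70: fwd; pos3(id76) recv 46: drop
After round 4: 2 messages still in flight

Answer: 2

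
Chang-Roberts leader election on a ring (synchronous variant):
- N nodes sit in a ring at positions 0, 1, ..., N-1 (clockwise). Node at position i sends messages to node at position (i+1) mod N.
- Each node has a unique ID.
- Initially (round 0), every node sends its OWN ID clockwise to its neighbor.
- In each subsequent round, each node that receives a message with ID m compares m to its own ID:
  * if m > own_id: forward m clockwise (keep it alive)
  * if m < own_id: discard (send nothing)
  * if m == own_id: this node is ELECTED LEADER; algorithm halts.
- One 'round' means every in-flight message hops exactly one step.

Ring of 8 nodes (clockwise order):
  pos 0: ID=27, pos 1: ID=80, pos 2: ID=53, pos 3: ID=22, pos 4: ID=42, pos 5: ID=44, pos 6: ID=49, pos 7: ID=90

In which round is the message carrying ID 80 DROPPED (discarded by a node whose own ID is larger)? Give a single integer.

Answer: 6

Derivation:
Round 1: pos1(id80) recv 27: drop; pos2(id53) recv 80: fwd; pos3(id22) recv 53: fwd; pos4(id42) recv 22: drop; pos5(id44) recv 42: drop; pos6(id49) recv 44: drop; pos7(id90) recv 49: drop; pos0(id27) recv 90: fwd
Round 2: pos3(id22) recv 80: fwd; pos4(id42) recv 53: fwd; pos1(id80) recv 90: fwd
Round 3: pos4(id42) recv 80: fwd; pos5(id44) recv 53: fwd; pos2(id53) recv 90: fwd
Round 4: pos5(id44) recv 80: fwd; pos6(id49) recv 53: fwd; pos3(id22) recv 90: fwd
Round 5: pos6(id49) recv 80: fwd; pos7(id90) recv 53: drop; pos4(id42) recv 90: fwd
Round 6: pos7(id90) recv 80: drop; pos5(id44) recv 90: fwd
Round 7: pos6(id49) recv 90: fwd
Round 8: pos7(id90) recv 90: ELECTED
Message ID 80 originates at pos 1; dropped at pos 7 in round 6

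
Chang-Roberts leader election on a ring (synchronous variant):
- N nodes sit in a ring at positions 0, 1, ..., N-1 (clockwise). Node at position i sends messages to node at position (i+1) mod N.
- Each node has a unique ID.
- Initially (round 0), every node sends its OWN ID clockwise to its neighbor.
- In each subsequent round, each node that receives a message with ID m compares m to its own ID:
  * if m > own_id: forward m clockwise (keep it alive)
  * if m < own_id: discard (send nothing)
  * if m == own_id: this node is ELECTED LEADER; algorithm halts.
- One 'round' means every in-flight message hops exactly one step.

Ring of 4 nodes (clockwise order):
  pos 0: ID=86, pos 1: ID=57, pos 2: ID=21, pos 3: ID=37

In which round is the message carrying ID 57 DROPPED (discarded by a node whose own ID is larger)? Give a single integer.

Round 1: pos1(id57) recv 86: fwd; pos2(id21) recv 57: fwd; pos3(id37) recv 21: drop; pos0(id86) recv 37: drop
Round 2: pos2(id21) recv 86: fwd; pos3(id37) recv 57: fwd
Round 3: pos3(id37) recv 86: fwd; pos0(id86) recv 57: drop
Round 4: pos0(id86) recv 86: ELECTED
Message ID 57 originates at pos 1; dropped at pos 0 in round 3

Answer: 3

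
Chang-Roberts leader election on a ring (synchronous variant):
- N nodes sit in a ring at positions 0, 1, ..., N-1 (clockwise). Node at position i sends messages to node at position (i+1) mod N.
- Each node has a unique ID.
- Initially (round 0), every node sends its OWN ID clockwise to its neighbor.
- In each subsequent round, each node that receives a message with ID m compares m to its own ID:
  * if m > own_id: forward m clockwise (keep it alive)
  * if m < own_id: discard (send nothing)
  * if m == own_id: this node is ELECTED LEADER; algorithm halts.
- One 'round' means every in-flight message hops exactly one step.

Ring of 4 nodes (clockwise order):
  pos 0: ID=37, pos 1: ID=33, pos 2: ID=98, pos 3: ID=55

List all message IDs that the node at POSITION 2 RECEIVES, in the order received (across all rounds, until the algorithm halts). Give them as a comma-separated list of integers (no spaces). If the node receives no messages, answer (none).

Round 1: pos1(id33) recv 37: fwd; pos2(id98) recv 33: drop; pos3(id55) recv 98: fwd; pos0(id37) recv 55: fwd
Round 2: pos2(id98) recv 37: drop; pos0(id37) recv 98: fwd; pos1(id33) recv 55: fwd
Round 3: pos1(id33) recv 98: fwd; pos2(id98) recv 55: drop
Round 4: pos2(id98) recv 98: ELECTED

Answer: 33,37,55,98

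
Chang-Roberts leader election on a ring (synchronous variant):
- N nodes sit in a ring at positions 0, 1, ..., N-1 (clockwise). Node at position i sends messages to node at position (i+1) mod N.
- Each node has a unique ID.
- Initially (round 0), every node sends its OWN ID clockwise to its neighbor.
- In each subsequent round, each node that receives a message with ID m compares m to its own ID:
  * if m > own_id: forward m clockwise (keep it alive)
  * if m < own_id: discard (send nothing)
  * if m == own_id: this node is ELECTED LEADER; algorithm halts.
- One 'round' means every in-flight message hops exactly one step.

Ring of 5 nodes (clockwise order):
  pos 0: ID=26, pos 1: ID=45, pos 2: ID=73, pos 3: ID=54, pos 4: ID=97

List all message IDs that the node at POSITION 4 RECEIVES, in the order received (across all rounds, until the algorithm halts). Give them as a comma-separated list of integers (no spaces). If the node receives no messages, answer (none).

Round 1: pos1(id45) recv 26: drop; pos2(id73) recv 45: drop; pos3(id54) recv 73: fwd; pos4(id97) recv 54: drop; pos0(id26) recv 97: fwd
Round 2: pos4(id97) recv 73: drop; pos1(id45) recv 97: fwd
Round 3: pos2(id73) recv 97: fwd
Round 4: pos3(id54) recv 97: fwd
Round 5: pos4(id97) recv 97: ELECTED

Answer: 54,73,97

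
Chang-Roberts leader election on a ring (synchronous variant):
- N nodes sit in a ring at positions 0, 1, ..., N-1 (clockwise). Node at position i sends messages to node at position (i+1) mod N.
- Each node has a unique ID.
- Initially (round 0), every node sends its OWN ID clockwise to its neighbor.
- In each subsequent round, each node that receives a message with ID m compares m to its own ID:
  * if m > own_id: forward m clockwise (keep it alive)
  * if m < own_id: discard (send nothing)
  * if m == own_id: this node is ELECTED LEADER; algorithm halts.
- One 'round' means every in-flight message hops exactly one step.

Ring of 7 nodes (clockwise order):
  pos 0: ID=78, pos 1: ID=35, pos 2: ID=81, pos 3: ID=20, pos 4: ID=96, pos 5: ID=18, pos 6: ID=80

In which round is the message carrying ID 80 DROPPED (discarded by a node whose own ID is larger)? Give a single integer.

Round 1: pos1(id35) recv 78: fwd; pos2(id81) recv 35: drop; pos3(id20) recv 81: fwd; pos4(id96) recv 20: drop; pos5(id18) recv 96: fwd; pos6(id80) recv 18: drop; pos0(id78) recv 80: fwd
Round 2: pos2(id81) recv 78: drop; pos4(id96) recv 81: drop; pos6(id80) recv 96: fwd; pos1(id35) recv 80: fwd
Round 3: pos0(id78) recv 96: fwd; pos2(id81) recv 80: drop
Round 4: pos1(id35) recv 96: fwd
Round 5: pos2(id81) recv 96: fwd
Round 6: pos3(id20) recv 96: fwd
Round 7: pos4(id96) recv 96: ELECTED
Message ID 80 originates at pos 6; dropped at pos 2 in round 3

Answer: 3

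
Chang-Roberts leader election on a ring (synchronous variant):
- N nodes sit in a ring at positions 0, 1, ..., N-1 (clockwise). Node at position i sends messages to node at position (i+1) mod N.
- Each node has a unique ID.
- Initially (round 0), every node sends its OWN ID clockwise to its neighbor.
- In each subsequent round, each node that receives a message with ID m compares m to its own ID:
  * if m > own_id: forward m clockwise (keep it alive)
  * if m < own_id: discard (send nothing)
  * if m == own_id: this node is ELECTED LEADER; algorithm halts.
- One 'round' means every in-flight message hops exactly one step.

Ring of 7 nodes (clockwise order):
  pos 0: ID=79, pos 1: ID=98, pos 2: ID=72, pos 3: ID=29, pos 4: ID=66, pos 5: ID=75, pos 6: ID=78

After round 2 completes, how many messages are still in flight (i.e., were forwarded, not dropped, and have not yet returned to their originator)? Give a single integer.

Answer: 2

Derivation:
Round 1: pos1(id98) recv 79: drop; pos2(id72) recv 98: fwd; pos3(id29) recv 72: fwd; pos4(id66) recv 29: drop; pos5(id75) recv 66: drop; pos6(id78) recv 75: drop; pos0(id79) recv 78: drop
Round 2: pos3(id29) recv 98: fwd; pos4(id66) recv 72: fwd
After round 2: 2 messages still in flight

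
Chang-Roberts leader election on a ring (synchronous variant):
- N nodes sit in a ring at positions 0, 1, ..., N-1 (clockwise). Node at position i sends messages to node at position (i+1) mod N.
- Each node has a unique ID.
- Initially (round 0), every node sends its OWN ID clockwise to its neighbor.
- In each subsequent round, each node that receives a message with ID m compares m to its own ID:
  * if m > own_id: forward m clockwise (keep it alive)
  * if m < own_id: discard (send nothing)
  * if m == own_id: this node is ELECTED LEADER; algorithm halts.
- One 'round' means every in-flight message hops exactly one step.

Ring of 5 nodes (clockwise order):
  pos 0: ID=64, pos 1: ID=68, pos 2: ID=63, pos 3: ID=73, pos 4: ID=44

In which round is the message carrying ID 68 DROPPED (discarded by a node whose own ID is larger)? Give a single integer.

Answer: 2

Derivation:
Round 1: pos1(id68) recv 64: drop; pos2(id63) recv 68: fwd; pos3(id73) recv 63: drop; pos4(id44) recv 73: fwd; pos0(id64) recv 44: drop
Round 2: pos3(id73) recv 68: drop; pos0(id64) recv 73: fwd
Round 3: pos1(id68) recv 73: fwd
Round 4: pos2(id63) recv 73: fwd
Round 5: pos3(id73) recv 73: ELECTED
Message ID 68 originates at pos 1; dropped at pos 3 in round 2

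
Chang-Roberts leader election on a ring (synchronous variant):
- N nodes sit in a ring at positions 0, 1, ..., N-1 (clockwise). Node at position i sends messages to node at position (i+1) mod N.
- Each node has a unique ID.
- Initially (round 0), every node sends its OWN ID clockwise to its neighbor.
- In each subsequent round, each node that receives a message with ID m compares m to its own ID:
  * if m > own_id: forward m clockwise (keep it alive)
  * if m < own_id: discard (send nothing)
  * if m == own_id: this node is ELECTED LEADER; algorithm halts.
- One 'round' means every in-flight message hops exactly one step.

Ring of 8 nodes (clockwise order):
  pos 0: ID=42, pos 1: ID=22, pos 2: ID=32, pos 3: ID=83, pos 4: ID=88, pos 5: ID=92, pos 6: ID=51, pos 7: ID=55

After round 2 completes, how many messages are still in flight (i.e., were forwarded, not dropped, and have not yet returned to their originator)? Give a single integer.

Round 1: pos1(id22) recv 42: fwd; pos2(id32) recv 22: drop; pos3(id83) recv 32: drop; pos4(id88) recv 83: drop; pos5(id92) recv 88: drop; pos6(id51) recv 92: fwd; pos7(id55) recv 51: drop; pos0(id42) recv 55: fwd
Round 2: pos2(id32) recv 42: fwd; pos7(id55) recv 92: fwd; pos1(id22) recv 55: fwd
After round 2: 3 messages still in flight

Answer: 3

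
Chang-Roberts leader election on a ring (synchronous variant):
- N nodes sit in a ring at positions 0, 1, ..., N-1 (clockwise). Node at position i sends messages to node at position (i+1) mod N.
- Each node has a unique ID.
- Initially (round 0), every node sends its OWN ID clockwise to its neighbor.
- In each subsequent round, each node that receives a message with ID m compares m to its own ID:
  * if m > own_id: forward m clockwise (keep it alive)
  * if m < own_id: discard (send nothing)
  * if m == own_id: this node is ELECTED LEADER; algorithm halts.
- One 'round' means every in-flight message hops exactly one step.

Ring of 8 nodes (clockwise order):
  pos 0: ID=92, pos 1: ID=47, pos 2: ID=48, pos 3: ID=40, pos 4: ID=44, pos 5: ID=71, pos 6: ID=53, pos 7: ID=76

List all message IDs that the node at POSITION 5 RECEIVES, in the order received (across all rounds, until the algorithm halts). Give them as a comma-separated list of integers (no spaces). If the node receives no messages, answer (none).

Round 1: pos1(id47) recv 92: fwd; pos2(id48) recv 47: drop; pos3(id40) recv 48: fwd; pos4(id44) recv 40: drop; pos5(id71) recv 44: drop; pos6(id53) recv 71: fwd; pos7(id76) recv 53: drop; pos0(id92) recv 76: drop
Round 2: pos2(id48) recv 92: fwd; pos4(id44) recv 48: fwd; pos7(id76) recv 71: drop
Round 3: pos3(id40) recv 92: fwd; pos5(id71) recv 48: drop
Round 4: pos4(id44) recv 92: fwd
Round 5: pos5(id71) recv 92: fwd
Round 6: pos6(id53) recv 92: fwd
Round 7: pos7(id76) recv 92: fwd
Round 8: pos0(id92) recv 92: ELECTED

Answer: 44,48,92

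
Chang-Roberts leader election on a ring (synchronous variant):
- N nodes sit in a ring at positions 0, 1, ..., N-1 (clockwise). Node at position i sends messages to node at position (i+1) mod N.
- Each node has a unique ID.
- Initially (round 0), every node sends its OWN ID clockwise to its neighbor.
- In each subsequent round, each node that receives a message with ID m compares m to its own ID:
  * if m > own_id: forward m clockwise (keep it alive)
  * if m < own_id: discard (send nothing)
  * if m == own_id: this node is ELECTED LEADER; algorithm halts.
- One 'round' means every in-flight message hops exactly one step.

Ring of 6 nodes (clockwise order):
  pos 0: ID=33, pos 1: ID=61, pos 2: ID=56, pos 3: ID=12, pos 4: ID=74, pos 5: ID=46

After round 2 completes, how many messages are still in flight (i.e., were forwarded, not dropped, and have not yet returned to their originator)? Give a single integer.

Round 1: pos1(id61) recv 33: drop; pos2(id56) recv 61: fwd; pos3(id12) recv 56: fwd; pos4(id74) recv 12: drop; pos5(id46) recv 74: fwd; pos0(id33) recv 46: fwd
Round 2: pos3(id12) recv 61: fwd; pos4(id74) recv 56: drop; pos0(id33) recv 74: fwd; pos1(id61) recv 46: drop
After round 2: 2 messages still in flight

Answer: 2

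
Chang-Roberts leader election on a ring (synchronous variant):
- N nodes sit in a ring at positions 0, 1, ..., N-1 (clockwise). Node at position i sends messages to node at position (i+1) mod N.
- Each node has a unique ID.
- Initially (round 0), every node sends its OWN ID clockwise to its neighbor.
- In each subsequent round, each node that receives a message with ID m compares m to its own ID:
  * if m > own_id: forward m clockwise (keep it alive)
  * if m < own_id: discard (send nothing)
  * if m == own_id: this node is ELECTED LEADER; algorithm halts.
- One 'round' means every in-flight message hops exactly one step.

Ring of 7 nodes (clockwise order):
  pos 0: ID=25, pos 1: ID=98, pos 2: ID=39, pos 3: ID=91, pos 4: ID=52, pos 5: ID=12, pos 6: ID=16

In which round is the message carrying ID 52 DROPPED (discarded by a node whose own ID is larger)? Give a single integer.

Round 1: pos1(id98) recv 25: drop; pos2(id39) recv 98: fwd; pos3(id91) recv 39: drop; pos4(id52) recv 91: fwd; pos5(id12) recv 52: fwd; pos6(id16) recv 12: drop; pos0(id25) recv 16: drop
Round 2: pos3(id91) recv 98: fwd; pos5(id12) recv 91: fwd; pos6(id16) recv 52: fwd
Round 3: pos4(id52) recv 98: fwd; pos6(id16) recv 91: fwd; pos0(id25) recv 52: fwd
Round 4: pos5(id12) recv 98: fwd; pos0(id25) recv 91: fwd; pos1(id98) recv 52: drop
Round 5: pos6(id16) recv 98: fwd; pos1(id98) recv 91: drop
Round 6: pos0(id25) recv 98: fwd
Round 7: pos1(id98) recv 98: ELECTED
Message ID 52 originates at pos 4; dropped at pos 1 in round 4

Answer: 4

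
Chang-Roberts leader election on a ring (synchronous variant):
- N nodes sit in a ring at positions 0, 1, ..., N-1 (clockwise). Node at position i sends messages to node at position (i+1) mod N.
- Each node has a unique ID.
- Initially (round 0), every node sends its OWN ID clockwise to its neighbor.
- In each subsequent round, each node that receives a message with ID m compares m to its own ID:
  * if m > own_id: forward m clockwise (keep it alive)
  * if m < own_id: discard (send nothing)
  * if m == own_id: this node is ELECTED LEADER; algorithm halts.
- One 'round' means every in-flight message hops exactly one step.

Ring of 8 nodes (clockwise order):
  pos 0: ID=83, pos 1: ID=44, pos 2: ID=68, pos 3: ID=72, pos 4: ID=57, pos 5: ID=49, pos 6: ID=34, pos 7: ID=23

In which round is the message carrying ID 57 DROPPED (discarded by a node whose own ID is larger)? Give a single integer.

Answer: 4

Derivation:
Round 1: pos1(id44) recv 83: fwd; pos2(id68) recv 44: drop; pos3(id72) recv 68: drop; pos4(id57) recv 72: fwd; pos5(id49) recv 57: fwd; pos6(id34) recv 49: fwd; pos7(id23) recv 34: fwd; pos0(id83) recv 23: drop
Round 2: pos2(id68) recv 83: fwd; pos5(id49) recv 72: fwd; pos6(id34) recv 57: fwd; pos7(id23) recv 49: fwd; pos0(id83) recv 34: drop
Round 3: pos3(id72) recv 83: fwd; pos6(id34) recv 72: fwd; pos7(id23) recv 57: fwd; pos0(id83) recv 49: drop
Round 4: pos4(id57) recv 83: fwd; pos7(id23) recv 72: fwd; pos0(id83) recv 57: drop
Round 5: pos5(id49) recv 83: fwd; pos0(id83) recv 72: drop
Round 6: pos6(id34) recv 83: fwd
Round 7: pos7(id23) recv 83: fwd
Round 8: pos0(id83) recv 83: ELECTED
Message ID 57 originates at pos 4; dropped at pos 0 in round 4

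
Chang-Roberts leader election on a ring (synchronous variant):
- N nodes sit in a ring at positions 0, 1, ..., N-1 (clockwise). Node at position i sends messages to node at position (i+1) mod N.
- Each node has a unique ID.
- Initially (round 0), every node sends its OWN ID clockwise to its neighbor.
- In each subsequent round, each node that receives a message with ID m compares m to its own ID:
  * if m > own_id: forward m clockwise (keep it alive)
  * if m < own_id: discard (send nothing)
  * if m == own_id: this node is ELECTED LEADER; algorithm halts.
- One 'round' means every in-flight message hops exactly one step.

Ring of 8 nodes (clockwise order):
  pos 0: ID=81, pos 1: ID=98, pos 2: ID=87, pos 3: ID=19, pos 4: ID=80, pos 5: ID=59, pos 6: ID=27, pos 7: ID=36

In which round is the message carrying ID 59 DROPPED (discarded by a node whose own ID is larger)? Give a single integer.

Answer: 3

Derivation:
Round 1: pos1(id98) recv 81: drop; pos2(id87) recv 98: fwd; pos3(id19) recv 87: fwd; pos4(id80) recv 19: drop; pos5(id59) recv 80: fwd; pos6(id27) recv 59: fwd; pos7(id36) recv 27: drop; pos0(id81) recv 36: drop
Round 2: pos3(id19) recv 98: fwd; pos4(id80) recv 87: fwd; pos6(id27) recv 80: fwd; pos7(id36) recv 59: fwd
Round 3: pos4(id80) recv 98: fwd; pos5(id59) recv 87: fwd; pos7(id36) recv 80: fwd; pos0(id81) recv 59: drop
Round 4: pos5(id59) recv 98: fwd; pos6(id27) recv 87: fwd; pos0(id81) recv 80: drop
Round 5: pos6(id27) recv 98: fwd; pos7(id36) recv 87: fwd
Round 6: pos7(id36) recv 98: fwd; pos0(id81) recv 87: fwd
Round 7: pos0(id81) recv 98: fwd; pos1(id98) recv 87: drop
Round 8: pos1(id98) recv 98: ELECTED
Message ID 59 originates at pos 5; dropped at pos 0 in round 3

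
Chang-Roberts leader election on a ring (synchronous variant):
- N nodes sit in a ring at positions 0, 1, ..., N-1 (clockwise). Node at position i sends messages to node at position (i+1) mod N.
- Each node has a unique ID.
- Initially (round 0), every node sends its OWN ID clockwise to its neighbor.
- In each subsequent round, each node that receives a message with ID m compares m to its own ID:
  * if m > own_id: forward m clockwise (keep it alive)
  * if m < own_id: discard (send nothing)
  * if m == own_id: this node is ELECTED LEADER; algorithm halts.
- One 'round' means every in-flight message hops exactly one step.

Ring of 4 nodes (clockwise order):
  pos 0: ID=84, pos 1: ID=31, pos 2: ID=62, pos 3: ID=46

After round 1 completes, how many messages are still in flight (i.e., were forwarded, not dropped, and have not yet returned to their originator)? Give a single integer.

Answer: 2

Derivation:
Round 1: pos1(id31) recv 84: fwd; pos2(id62) recv 31: drop; pos3(id46) recv 62: fwd; pos0(id84) recv 46: drop
After round 1: 2 messages still in flight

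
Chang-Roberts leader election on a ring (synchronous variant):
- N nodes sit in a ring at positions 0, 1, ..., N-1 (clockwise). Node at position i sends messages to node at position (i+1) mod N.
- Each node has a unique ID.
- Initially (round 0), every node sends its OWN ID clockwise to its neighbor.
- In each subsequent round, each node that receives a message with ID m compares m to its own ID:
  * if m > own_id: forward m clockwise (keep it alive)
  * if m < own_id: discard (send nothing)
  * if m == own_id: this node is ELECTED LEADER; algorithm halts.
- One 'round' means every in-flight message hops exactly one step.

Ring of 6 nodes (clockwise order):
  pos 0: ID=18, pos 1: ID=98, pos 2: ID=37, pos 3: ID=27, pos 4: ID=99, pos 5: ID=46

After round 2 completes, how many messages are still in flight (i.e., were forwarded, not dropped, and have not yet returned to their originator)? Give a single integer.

Answer: 2

Derivation:
Round 1: pos1(id98) recv 18: drop; pos2(id37) recv 98: fwd; pos3(id27) recv 37: fwd; pos4(id99) recv 27: drop; pos5(id46) recv 99: fwd; pos0(id18) recv 46: fwd
Round 2: pos3(id27) recv 98: fwd; pos4(id99) recv 37: drop; pos0(id18) recv 99: fwd; pos1(id98) recv 46: drop
After round 2: 2 messages still in flight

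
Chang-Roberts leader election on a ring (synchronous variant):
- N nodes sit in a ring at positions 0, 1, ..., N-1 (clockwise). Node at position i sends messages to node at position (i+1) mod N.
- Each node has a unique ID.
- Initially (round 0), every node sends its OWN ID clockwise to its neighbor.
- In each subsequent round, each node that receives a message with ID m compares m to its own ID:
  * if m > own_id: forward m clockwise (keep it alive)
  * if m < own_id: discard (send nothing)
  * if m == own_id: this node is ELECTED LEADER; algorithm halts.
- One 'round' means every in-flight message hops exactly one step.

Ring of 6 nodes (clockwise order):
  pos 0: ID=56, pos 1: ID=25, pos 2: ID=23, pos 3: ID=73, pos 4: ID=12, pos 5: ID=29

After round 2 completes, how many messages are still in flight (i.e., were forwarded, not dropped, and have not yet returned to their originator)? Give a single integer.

Answer: 2

Derivation:
Round 1: pos1(id25) recv 56: fwd; pos2(id23) recv 25: fwd; pos3(id73) recv 23: drop; pos4(id12) recv 73: fwd; pos5(id29) recv 12: drop; pos0(id56) recv 29: drop
Round 2: pos2(id23) recv 56: fwd; pos3(id73) recv 25: drop; pos5(id29) recv 73: fwd
After round 2: 2 messages still in flight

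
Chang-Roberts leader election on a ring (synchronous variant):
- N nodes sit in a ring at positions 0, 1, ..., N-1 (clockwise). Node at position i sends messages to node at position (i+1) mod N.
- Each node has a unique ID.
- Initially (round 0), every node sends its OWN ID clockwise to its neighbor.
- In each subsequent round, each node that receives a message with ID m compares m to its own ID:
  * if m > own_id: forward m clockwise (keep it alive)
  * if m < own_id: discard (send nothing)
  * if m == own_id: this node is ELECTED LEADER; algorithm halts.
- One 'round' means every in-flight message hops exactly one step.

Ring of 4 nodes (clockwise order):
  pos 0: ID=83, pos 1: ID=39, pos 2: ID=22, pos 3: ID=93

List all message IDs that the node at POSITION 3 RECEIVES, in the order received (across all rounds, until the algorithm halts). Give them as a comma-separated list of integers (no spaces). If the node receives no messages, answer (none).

Answer: 22,39,83,93

Derivation:
Round 1: pos1(id39) recv 83: fwd; pos2(id22) recv 39: fwd; pos3(id93) recv 22: drop; pos0(id83) recv 93: fwd
Round 2: pos2(id22) recv 83: fwd; pos3(id93) recv 39: drop; pos1(id39) recv 93: fwd
Round 3: pos3(id93) recv 83: drop; pos2(id22) recv 93: fwd
Round 4: pos3(id93) recv 93: ELECTED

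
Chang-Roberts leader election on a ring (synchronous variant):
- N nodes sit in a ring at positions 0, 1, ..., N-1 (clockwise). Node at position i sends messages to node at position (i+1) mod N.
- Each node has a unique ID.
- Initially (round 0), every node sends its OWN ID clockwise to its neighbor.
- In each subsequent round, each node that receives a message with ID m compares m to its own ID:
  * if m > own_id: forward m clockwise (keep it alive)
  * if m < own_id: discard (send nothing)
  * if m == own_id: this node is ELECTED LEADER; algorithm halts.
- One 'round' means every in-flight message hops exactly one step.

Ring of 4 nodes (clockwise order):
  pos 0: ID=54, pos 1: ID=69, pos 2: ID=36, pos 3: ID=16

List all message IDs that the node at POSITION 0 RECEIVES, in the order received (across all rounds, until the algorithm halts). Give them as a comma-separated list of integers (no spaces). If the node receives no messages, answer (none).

Round 1: pos1(id69) recv 54: drop; pos2(id36) recv 69: fwd; pos3(id16) recv 36: fwd; pos0(id54) recv 16: drop
Round 2: pos3(id16) recv 69: fwd; pos0(id54) recv 36: drop
Round 3: pos0(id54) recv 69: fwd
Round 4: pos1(id69) recv 69: ELECTED

Answer: 16,36,69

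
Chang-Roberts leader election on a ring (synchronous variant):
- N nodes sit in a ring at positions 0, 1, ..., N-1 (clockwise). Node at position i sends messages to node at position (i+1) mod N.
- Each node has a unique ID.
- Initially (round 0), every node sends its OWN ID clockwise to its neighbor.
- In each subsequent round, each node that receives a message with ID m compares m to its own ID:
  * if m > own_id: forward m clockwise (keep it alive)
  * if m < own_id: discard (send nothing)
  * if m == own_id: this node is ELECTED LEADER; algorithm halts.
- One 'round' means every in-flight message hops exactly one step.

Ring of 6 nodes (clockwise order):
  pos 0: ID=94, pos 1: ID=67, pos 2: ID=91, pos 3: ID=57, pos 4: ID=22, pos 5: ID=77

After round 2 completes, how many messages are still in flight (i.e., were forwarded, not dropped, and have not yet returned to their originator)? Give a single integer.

Answer: 2

Derivation:
Round 1: pos1(id67) recv 94: fwd; pos2(id91) recv 67: drop; pos3(id57) recv 91: fwd; pos4(id22) recv 57: fwd; pos5(id77) recv 22: drop; pos0(id94) recv 77: drop
Round 2: pos2(id91) recv 94: fwd; pos4(id22) recv 91: fwd; pos5(id77) recv 57: drop
After round 2: 2 messages still in flight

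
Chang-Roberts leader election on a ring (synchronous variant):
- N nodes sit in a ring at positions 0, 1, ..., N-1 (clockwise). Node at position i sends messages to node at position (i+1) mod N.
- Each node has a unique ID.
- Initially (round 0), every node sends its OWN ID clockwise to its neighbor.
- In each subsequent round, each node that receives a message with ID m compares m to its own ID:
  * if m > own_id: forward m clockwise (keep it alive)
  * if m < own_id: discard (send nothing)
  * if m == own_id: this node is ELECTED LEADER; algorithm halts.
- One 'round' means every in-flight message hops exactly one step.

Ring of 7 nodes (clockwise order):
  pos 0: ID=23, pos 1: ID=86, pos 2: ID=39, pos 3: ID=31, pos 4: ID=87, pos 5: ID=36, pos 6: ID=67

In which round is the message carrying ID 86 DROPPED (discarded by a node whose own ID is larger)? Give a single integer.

Answer: 3

Derivation:
Round 1: pos1(id86) recv 23: drop; pos2(id39) recv 86: fwd; pos3(id31) recv 39: fwd; pos4(id87) recv 31: drop; pos5(id36) recv 87: fwd; pos6(id67) recv 36: drop; pos0(id23) recv 67: fwd
Round 2: pos3(id31) recv 86: fwd; pos4(id87) recv 39: drop; pos6(id67) recv 87: fwd; pos1(id86) recv 67: drop
Round 3: pos4(id87) recv 86: drop; pos0(id23) recv 87: fwd
Round 4: pos1(id86) recv 87: fwd
Round 5: pos2(id39) recv 87: fwd
Round 6: pos3(id31) recv 87: fwd
Round 7: pos4(id87) recv 87: ELECTED
Message ID 86 originates at pos 1; dropped at pos 4 in round 3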